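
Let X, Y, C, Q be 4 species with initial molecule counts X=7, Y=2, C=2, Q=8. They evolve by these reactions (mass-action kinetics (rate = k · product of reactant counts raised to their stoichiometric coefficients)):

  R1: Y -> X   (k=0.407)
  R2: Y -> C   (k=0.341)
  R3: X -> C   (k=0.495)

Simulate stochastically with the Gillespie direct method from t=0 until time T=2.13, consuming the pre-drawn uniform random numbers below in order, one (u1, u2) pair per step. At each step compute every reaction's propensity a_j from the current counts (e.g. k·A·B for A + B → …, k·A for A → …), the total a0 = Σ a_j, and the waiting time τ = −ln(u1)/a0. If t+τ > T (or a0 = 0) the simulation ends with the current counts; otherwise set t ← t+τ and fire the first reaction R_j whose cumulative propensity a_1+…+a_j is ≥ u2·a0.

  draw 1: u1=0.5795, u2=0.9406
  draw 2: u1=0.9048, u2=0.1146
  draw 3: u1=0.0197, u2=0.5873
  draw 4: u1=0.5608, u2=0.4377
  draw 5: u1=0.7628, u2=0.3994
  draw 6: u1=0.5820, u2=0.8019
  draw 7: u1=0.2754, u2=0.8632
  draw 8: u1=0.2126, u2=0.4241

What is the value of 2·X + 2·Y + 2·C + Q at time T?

Check how each reaction changes W = 2·X + 2·Y + 2·C + Q (weight of products minus weight of reactants):
R1: Y -> X: (2·1) − (2·1) = 2 − 2 = 0
R2: Y -> C: (2·1) − (2·1) = 2 − 2 = 0
R3: X -> C: (2·1) − (2·1) = 2 − 2 = 0
Every reaction leaves W unchanged, so W is conserved and no simulation is needed: W(T) = W(0) = 2·7 + 2·2 + 2·2 + 8 = 30

Value at T = 30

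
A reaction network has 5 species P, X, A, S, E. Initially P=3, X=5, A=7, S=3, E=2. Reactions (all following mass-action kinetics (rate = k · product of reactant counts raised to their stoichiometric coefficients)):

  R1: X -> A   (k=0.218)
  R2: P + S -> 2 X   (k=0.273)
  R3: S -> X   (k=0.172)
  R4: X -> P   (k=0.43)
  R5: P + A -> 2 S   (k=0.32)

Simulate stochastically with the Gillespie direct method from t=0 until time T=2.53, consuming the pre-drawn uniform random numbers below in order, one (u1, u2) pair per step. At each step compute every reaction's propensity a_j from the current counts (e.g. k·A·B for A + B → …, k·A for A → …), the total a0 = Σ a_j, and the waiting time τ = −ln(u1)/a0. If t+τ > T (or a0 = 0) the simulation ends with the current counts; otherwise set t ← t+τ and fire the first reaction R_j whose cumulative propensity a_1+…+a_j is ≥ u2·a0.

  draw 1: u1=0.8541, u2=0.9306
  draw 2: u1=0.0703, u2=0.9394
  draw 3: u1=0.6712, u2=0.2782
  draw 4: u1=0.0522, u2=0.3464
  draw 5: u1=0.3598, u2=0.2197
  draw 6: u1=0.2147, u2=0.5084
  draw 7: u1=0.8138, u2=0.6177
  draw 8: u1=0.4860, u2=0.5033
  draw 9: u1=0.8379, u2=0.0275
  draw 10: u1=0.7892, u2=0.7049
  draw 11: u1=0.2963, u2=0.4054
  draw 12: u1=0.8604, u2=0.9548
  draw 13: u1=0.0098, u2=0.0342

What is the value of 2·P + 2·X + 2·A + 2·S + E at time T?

Check how each reaction changes W = 2·P + 2·X + 2·A + 2·S + E (weight of products minus weight of reactants):
R1: X -> A: (2·1) − (2·1) = 2 − 2 = 0
R2: P + S -> 2 X: (2·2) − (2·1 + 2·1) = 4 − 4 = 0
R3: S -> X: (2·1) − (2·1) = 2 − 2 = 0
R4: X -> P: (2·1) − (2·1) = 2 − 2 = 0
R5: P + A -> 2 S: (2·2) − (2·1 + 2·1) = 4 − 4 = 0
Every reaction leaves W unchanged, so W is conserved and no simulation is needed: W(T) = W(0) = 2·3 + 2·5 + 2·7 + 2·3 + 2 = 38

Value at T = 38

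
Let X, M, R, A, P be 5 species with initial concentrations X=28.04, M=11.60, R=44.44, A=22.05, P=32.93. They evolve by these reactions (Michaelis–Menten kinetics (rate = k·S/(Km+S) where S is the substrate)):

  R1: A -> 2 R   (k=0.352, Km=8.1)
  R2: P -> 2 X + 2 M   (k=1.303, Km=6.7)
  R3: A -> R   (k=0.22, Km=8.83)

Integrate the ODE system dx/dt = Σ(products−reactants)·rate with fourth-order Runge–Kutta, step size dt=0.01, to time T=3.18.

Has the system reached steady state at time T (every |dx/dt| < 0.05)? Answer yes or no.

Steady state at T: no

RK4 with dt=0.01: 318 steps to T=3.18. Trajectory (selected grid times):
t=0.00: X=28.04 M=11.60 R=44.44 A=22.05 P=32.93
t=0.35: X=28.80 M=12.36 R=44.67 A=21.91 P=32.55
t=0.71: X=29.57 M=13.13 R=44.92 A=21.76 P=32.16
t=1.06: X=30.33 M=13.89 R=45.15 A=21.61 P=31.79
t=1.41: X=31.08 M=14.64 R=45.38 A=21.47 P=31.41
t=1.77: X=31.85 M=15.41 R=45.62 A=21.32 P=31.02
t=2.12: X=32.60 M=16.16 R=45.86 A=21.18 P=30.65
t=2.47: X=33.35 M=16.91 R=46.09 A=21.03 P=30.27
t=2.83: X=34.12 M=17.68 R=46.33 A=20.89 P=29.89
t=3.18: X=34.86 M=18.42 R=46.56 A=20.74 P=29.52
Rates at T: R1=0.2531, R2=1.0620, R3=0.1543
dx/dt at T (Σ net stoichiometry × rate): X=+2.1239, M=+2.1239, R=+0.6606, A=-0.4075, P=-1.0620
Largest |dx/dt| is |+2.1239| (X) ≥ 0.05 → not steady.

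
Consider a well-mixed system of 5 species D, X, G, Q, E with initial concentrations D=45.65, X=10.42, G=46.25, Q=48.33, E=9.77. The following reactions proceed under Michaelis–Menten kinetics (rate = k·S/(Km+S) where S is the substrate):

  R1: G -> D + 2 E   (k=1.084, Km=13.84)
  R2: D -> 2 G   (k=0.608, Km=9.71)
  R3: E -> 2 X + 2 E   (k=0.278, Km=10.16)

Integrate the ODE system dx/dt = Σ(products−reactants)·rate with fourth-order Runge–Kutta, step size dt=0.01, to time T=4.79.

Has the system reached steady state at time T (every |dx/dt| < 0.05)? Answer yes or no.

RK4 with dt=0.01: 479 steps to T=4.79. Trajectory (selected grid times):
t=0.00: D=45.65 X=10.42 G=46.25 Q=48.33 E=9.77
t=0.53: D=45.83 X=10.57 G=46.34 Q=48.33 E=10.73
t=1.06: D=46.00 X=10.72 G=46.43 Q=48.33 E=11.69
t=1.60: D=46.18 X=10.89 G=46.52 Q=48.33 E=12.67
t=2.13: D=46.36 X=11.05 G=46.61 Q=48.33 E=13.64
t=2.66: D=46.54 X=11.22 G=46.70 Q=48.33 E=14.62
t=3.19: D=46.71 X=11.40 G=46.79 Q=48.33 E=15.59
t=3.73: D=46.89 X=11.58 G=46.88 Q=48.33 E=16.59
t=4.26: D=47.07 X=11.77 G=46.97 Q=48.33 E=17.57
t=4.79: D=47.25 X=11.96 G=47.06 Q=48.33 E=18.55
Rates at T: R1=0.8377, R2=0.5043, R3=0.1796
dx/dt at T (Σ net stoichiometry × rate): D=+0.3333, X=+0.3592, G=+0.1710, Q=+0.0000, E=+1.8549
Largest |dx/dt| is |+1.8549| (E) ≥ 0.05 → not steady.

Steady state at T: no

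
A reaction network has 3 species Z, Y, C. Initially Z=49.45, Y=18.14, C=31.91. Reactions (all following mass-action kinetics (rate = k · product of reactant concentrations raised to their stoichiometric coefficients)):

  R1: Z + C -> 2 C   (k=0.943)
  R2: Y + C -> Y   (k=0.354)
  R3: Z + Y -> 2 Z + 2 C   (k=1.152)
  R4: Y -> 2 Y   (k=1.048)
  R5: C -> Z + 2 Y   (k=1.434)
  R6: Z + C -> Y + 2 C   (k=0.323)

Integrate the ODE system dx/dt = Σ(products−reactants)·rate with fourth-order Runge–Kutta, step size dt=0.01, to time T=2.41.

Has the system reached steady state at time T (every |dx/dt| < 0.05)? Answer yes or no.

Steady state at T: yes

RK4 with dt=0.01: 241 steps to T=2.41. Trajectory (selected grid times):
t=0.00: Z=49.45 Y=18.14 C=31.91
t=0.27: Z=5.17 Y=44.76 C=53.67
t=0.54: Z=5.47 Y=46.39 C=53.14
t=0.80: Z=5.51 Y=46.88 C=53.69
t=1.07: Z=5.52 Y=47.09 C=53.89
t=1.34: Z=5.53 Y=47.17 C=53.97
t=1.61: Z=5.53 Y=47.20 C=54.00
t=1.87: Z=5.53 Y=47.21 C=54.01
t=2.14: Z=5.53 Y=47.21 C=54.02
t=2.41: Z=5.53 Y=47.21 C=54.02
Rates at T: R1=281.8666, R2=902.8432, R3=300.9491, R4=49.4789, R5=77.4639, R6=96.5460
dx/dt at T (Σ net stoichiometry × rate): Z=+0.0003, Y=+0.0037, C=+0.0037
Largest |dx/dt| is |+0.0037| (Y) < 0.05 → steady.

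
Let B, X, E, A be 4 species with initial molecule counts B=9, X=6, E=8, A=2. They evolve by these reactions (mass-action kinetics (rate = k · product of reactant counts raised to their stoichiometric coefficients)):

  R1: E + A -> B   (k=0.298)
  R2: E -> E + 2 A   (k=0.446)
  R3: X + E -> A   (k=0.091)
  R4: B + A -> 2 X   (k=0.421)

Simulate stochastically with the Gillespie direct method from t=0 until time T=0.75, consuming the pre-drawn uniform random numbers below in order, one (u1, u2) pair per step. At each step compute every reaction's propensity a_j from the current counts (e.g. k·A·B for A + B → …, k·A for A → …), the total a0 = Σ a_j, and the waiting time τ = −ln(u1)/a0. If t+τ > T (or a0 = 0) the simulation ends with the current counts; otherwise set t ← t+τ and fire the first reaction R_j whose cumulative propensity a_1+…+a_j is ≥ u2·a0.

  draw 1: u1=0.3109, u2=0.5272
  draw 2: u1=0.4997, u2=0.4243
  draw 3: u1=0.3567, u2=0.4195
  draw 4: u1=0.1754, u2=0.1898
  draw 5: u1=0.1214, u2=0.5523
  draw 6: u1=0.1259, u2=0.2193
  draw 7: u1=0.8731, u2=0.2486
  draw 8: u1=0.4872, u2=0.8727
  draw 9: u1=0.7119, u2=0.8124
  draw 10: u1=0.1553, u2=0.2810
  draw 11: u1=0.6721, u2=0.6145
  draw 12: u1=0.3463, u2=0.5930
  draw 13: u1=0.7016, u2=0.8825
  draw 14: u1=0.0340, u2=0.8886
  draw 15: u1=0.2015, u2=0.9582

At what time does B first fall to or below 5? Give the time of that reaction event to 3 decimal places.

Threshold first reached at t = 0.536

t=0.000: B=9 X=6 E=8 A=2
Draw 1: a1=4.768, a2=3.568, a3=4.368, a4=7.578, a0=20.282; τ=−ln(0.3109)/20.282=0.058 → t=0.058; u2·a0=0.5272·20.282=10.693; a1+a2=8.336 < 10.693 ≤ a1+…+a3=12.704 → R3 fires; B=9 X=5 E=7 A=3
Draw 2: a1=6.258, a2=3.122, a3=3.185, a4=11.367, a0=23.932; τ=−ln(0.4997)/23.932=0.029 → t=0.087; u2·a0=0.4243·23.932=10.154; a1+a2=9.380 < 10.154 ≤ a1+…+a3=12.565 → R3 fires; B=9 X=4 E=6 A=4
Draw 3: a1=7.152, a2=2.676, a3=2.184, a4=15.156, a0=27.168; τ=−ln(0.3567)/27.168=0.038 → t=0.125; u2·a0=0.4195·27.168=11.397; a1+a2=9.828 < 11.397 ≤ a1+…+a3=12.012 → R3 fires; B=9 X=3 E=5 A=5
Draw 4: a1=7.450, a2=2.230, a3=1.365, a4=18.945, a0=29.990; τ=−ln(0.1754)/29.990=0.058 → t=0.183; u2·a0=0.1898·29.990=5.692 ≤ a1=7.450 → R1 fires; B=10 X=3 E=4 A=4
Draw 5: a1=4.768, a2=1.784, a3=1.092, a4=16.840, a0=24.484; τ=−ln(0.1214)/24.484=0.086 → t=0.269; u2·a0=0.5523·24.484=13.523; a1+…+a3=7.644 < 13.523 ≤ a1+…+a4=24.484 → R4 fires; B=9 X=5 E=4 A=3
Draw 6: a1=3.576, a2=1.784, a3=1.820, a4=11.367, a0=18.547; τ=−ln(0.1259)/18.547=0.112 → t=0.380; u2·a0=0.2193·18.547=4.067; a1=3.576 < 4.067 ≤ a1+a2=5.360 → R2 fires; B=9 X=5 E=4 A=5
Draw 7: a1=5.960, a2=1.784, a3=1.820, a4=18.945, a0=28.509; τ=−ln(0.8731)/28.509=0.005 → t=0.385; u2·a0=0.2486·28.509=7.087; a1=5.960 < 7.087 ≤ a1+a2=7.744 → R2 fires; B=9 X=5 E=4 A=7
Draw 8: a1=8.344, a2=1.784, a3=1.820, a4=26.523, a0=38.471; τ=−ln(0.4872)/38.471=0.019 → t=0.404; u2·a0=0.8727·38.471=33.574; a1+…+a3=11.948 < 33.574 ≤ a1+…+a4=38.471 → R4 fires; B=8 X=7 E=4 A=6
Draw 9: a1=7.152, a2=1.784, a3=2.548, a4=20.208, a0=31.692; τ=−ln(0.7119)/31.692=0.011 → t=0.415; u2·a0=0.8124·31.692=25.747; a1+…+a3=11.484 < 25.747 ≤ a1+…+a4=31.692 → R4 fires; B=7 X=9 E=4 A=5
Draw 10: a1=5.960, a2=1.784, a3=3.276, a4=14.735, a0=25.755; τ=−ln(0.1553)/25.755=0.072 → t=0.487; u2·a0=0.2810·25.755=7.237; a1=5.960 < 7.237 ≤ a1+a2=7.744 → R2 fires; B=7 X=9 E=4 A=7
Draw 11: a1=8.344, a2=1.784, a3=3.276, a4=20.629, a0=34.033; τ=−ln(0.6721)/34.033=0.012 → t=0.499; u2·a0=0.6145·34.033=20.913; a1+…+a3=13.404 < 20.913 ≤ a1+…+a4=34.033 → R4 fires; B=6 X=11 E=4 A=6
Draw 12: a1=7.152, a2=1.784, a3=4.004, a4=15.156, a0=28.096; τ=−ln(0.3463)/28.096=0.038 → t=0.536; u2·a0=0.5930·28.096=16.661; a1+…+a3=12.940 < 16.661 ≤ a1+…+a4=28.096 → R4 fires; B=5 X=13 E=4 A=5
Draw 13: a1=5.960, a2=1.784, a3=4.732, a4=10.525, a0=23.001; τ=−ln(0.7016)/23.001=0.015 → t=0.552; u2·a0=0.8825·23.001=20.298; a1+…+a3=12.476 < 20.298 ≤ a1+…+a4=23.001 → R4 fires; B=4 X=15 E=4 A=4
Draw 14: a1=4.768, a2=1.784, a3=5.460, a4=6.736, a0=18.748; τ=−ln(0.0340)/18.748=0.180 → t=0.732; u2·a0=0.8886·18.748=16.659; a1+…+a3=12.012 < 16.659 ≤ a1+…+a4=18.748 → R4 fires; B=3 X=17 E=4 A=3
Draw 15: a1=3.576, a2=1.784, a3=6.188, a4=3.789, a0=15.337; τ=−ln(0.2015)/15.337=0.104 → t=0.837 > T=0.75: stop.
B first becomes ≤ 5 when it reaches 5 at the event at t=0.536.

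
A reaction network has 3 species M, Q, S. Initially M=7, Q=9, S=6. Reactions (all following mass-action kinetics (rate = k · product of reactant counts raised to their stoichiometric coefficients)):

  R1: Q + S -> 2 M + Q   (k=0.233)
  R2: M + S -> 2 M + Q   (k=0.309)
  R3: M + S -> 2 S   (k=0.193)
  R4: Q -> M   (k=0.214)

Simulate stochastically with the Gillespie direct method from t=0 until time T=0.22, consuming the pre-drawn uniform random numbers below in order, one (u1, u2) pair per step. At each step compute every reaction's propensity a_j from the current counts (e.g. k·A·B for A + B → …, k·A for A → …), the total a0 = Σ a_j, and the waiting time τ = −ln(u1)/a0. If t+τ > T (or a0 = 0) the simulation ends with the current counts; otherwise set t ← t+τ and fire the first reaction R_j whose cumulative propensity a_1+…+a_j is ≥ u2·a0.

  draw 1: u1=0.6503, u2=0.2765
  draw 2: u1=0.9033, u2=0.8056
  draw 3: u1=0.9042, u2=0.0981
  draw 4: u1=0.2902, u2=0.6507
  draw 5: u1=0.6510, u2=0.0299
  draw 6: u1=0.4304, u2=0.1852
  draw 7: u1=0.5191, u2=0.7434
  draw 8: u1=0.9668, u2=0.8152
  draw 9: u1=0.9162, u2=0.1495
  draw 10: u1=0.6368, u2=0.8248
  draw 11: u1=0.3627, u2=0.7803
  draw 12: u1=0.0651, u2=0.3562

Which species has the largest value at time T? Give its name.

t=0.000: M=7 Q=9 S=6
Draw 1: a1=12.582, a2=12.978, a3=8.106, a4=1.926, a0=35.592; τ=−ln(0.6503)/35.592=0.012 → t=0.012; u2·a0=0.2765·35.592=9.841 ≤ a1=12.582 → R1 fires; M=9 Q=9 S=5
Draw 2: a1=10.485, a2=13.905, a3=8.685, a4=1.926, a0=35.001; τ=−ln(0.9033)/35.001=0.003 → t=0.015; u2·a0=0.8056·35.001=28.197; a1+a2=24.390 < 28.197 ≤ a1+…+a3=33.075 → R3 fires; M=8 Q=9 S=6
Draw 3: a1=12.582, a2=14.832, a3=9.264, a4=1.926, a0=38.604; τ=−ln(0.9042)/38.604=0.003 → t=0.018; u2·a0=0.0981·38.604=3.787 ≤ a1=12.582 → R1 fires; M=10 Q=9 S=5
Draw 4: a1=10.485, a2=15.450, a3=9.650, a4=1.926, a0=37.511; τ=−ln(0.2902)/37.511=0.033 → t=0.051; u2·a0=0.6507·37.511=24.408; a1=10.485 < 24.408 ≤ a1+a2=25.935 → R2 fires; M=11 Q=10 S=4
Draw 5: a1=9.320, a2=13.596, a3=8.492, a4=2.140, a0=33.548; τ=−ln(0.6510)/33.548=0.013 → t=0.063; u2·a0=0.0299·33.548=1.003 ≤ a1=9.320 → R1 fires; M=13 Q=10 S=3
Draw 6: a1=6.990, a2=12.051, a3=7.527, a4=2.140, a0=28.708; τ=−ln(0.4304)/28.708=0.029 → t=0.093; u2·a0=0.1852·28.708=5.317 ≤ a1=6.990 → R1 fires; M=15 Q=10 S=2
Draw 7: a1=4.660, a2=9.270, a3=5.790, a4=2.140, a0=21.860; τ=−ln(0.5191)/21.860=0.030 → t=0.123; u2·a0=0.7434·21.860=16.251; a1+a2=13.930 < 16.251 ≤ a1+…+a3=19.720 → R3 fires; M=14 Q=10 S=3
Draw 8: a1=6.990, a2=12.978, a3=8.106, a4=2.140, a0=30.214; τ=−ln(0.9668)/30.214=0.001 → t=0.124; u2·a0=0.8152·30.214=24.630; a1+a2=19.968 < 24.630 ≤ a1+…+a3=28.074 → R3 fires; M=13 Q=10 S=4
Draw 9: a1=9.320, a2=16.068, a3=10.036, a4=2.140, a0=37.564; τ=−ln(0.9162)/37.564=0.002 → t=0.126; u2·a0=0.1495·37.564=5.616 ≤ a1=9.320 → R1 fires; M=15 Q=10 S=3
Draw 10: a1=6.990, a2=13.905, a3=8.685, a4=2.140, a0=31.720; τ=−ln(0.6368)/31.720=0.014 → t=0.140; u2·a0=0.8248·31.720=26.163; a1+a2=20.895 < 26.163 ≤ a1+…+a3=29.580 → R3 fires; M=14 Q=10 S=4
Draw 11: a1=9.320, a2=17.304, a3=10.808, a4=2.140, a0=39.572; τ=−ln(0.3627)/39.572=0.026 → t=0.166; u2·a0=0.7803·39.572=30.878; a1+a2=26.624 < 30.878 ≤ a1+…+a3=37.432 → R3 fires; M=13 Q=10 S=5
Draw 12: a1=11.650, a2=20.085, a3=12.545, a4=2.140, a0=46.420; τ=−ln(0.0651)/46.420=0.059 → t=0.225 > T=0.22: stop.
At T=0.22: M=13 Q=10 S=5; the largest is M.

Dominant species at T: M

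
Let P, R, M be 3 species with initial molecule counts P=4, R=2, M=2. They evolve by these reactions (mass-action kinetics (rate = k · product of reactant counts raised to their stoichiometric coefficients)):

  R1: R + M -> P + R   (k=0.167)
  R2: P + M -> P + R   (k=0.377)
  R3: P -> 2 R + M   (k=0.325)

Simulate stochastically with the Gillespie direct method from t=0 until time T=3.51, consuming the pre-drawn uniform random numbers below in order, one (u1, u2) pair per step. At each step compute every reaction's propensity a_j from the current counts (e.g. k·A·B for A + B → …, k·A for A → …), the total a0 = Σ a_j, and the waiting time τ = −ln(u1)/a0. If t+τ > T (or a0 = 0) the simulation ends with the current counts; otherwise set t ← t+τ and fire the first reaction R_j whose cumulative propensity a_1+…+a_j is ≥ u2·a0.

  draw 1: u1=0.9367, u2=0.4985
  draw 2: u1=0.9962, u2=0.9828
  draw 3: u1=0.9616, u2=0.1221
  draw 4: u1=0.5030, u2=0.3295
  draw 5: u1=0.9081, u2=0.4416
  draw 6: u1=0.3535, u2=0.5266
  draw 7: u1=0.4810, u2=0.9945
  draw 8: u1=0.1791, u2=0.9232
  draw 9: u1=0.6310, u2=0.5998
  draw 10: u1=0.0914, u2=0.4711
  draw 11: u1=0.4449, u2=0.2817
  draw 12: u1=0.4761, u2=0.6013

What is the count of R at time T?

t=0.000: P=4 R=2 M=2
Draw 1: a1=0.668, a2=3.016, a3=1.300, a0=4.984; τ=−ln(0.9367)/4.984=0.013 → t=0.013; u2·a0=0.4985·4.984=2.485; a1=0.668 < 2.485 ≤ a1+a2=3.684 → R2 fires; P=4 R=3 M=1
Draw 2: a1=0.501, a2=1.508, a3=1.300, a0=3.309; τ=−ln(0.9962)/3.309=0.001 → t=0.014; u2·a0=0.9828·3.309=3.252; a1+a2=2.009 < 3.252 ≤ a1+…+a3=3.309 → R3 fires; P=3 R=5 M=2
Draw 3: a1=1.670, a2=2.262, a3=0.975, a0=4.907; τ=−ln(0.9616)/4.907=0.008 → t=0.022; u2·a0=0.1221·4.907=0.599 ≤ a1=1.670 → R1 fires; P=4 R=5 M=1
Draw 4: a1=0.835, a2=1.508, a3=1.300, a0=3.643; τ=−ln(0.5030)/3.643=0.189 → t=0.211; u2·a0=0.3295·3.643=1.200; a1=0.835 < 1.200 ≤ a1+a2=2.343 → R2 fires; P=4 R=6 M=0
Draw 5: a1=0.000, a2=0.000, a3=1.300, a0=1.300; τ=−ln(0.9081)/1.300=0.074 → t=0.285; u2·a0=0.4416·1.300=0.574; a1+a2=0.000 < 0.574 ≤ a1+…+a3=1.300 → R3 fires; P=3 R=8 M=1
Draw 6: a1=1.336, a2=1.131, a3=0.975, a0=3.442; τ=−ln(0.3535)/3.442=0.302 → t=0.587; u2·a0=0.5266·3.442=1.813; a1=1.336 < 1.813 ≤ a1+a2=2.467 → R2 fires; P=3 R=9 M=0
Draw 7: a1=0.000, a2=0.000, a3=0.975, a0=0.975; τ=−ln(0.4810)/0.975=0.751 → t=1.338; u2·a0=0.9945·0.975=0.970; a1+a2=0.000 < 0.970 ≤ a1+…+a3=0.975 → R3 fires; P=2 R=11 M=1
Draw 8: a1=1.837, a2=0.754, a3=0.650, a0=3.241; τ=−ln(0.1791)/3.241=0.531 → t=1.868; u2·a0=0.9232·3.241=2.992; a1+a2=2.591 < 2.992 ≤ a1+…+a3=3.241 → R3 fires; P=1 R=13 M=2
Draw 9: a1=4.342, a2=0.754, a3=0.325, a0=5.421; τ=−ln(0.6310)/5.421=0.085 → t=1.953; u2·a0=0.5998·5.421=3.252 ≤ a1=4.342 → R1 fires; P=2 R=13 M=1
Draw 10: a1=2.171, a2=0.754, a3=0.650, a0=3.575; τ=−ln(0.0914)/3.575=0.669 → t=2.623; u2·a0=0.4711·3.575=1.684 ≤ a1=2.171 → R1 fires; P=3 R=13 M=0
Draw 11: a1=0.000, a2=0.000, a3=0.975, a0=0.975; τ=−ln(0.4449)/0.975=0.831 → t=3.453; u2·a0=0.2817·0.975=0.275; a1+a2=0.000 < 0.275 ≤ a1+…+a3=0.975 → R3 fires; P=2 R=15 M=1
Draw 12: a1=2.505, a2=0.754, a3=0.650, a0=3.909; τ=−ln(0.4761)/3.909=0.190 → t=3.643 > T=3.51: stop.
Read off R at T=3.51: 15

R at T = 15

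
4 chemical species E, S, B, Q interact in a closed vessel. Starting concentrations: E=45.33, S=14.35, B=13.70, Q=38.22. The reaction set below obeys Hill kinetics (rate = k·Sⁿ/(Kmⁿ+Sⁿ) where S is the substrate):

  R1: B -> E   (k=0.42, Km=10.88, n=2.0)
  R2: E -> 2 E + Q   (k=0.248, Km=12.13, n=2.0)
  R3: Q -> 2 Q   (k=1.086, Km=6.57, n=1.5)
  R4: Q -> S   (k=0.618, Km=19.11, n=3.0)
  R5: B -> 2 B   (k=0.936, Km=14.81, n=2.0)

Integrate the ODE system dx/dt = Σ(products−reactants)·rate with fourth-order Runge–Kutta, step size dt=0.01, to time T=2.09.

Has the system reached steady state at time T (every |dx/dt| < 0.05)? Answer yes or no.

Steady state at T: no

RK4 with dt=0.01: 209 steps to T=2.09. Trajectory (selected grid times):
t=0.00: E=45.33 S=14.35 B=13.70 Q=38.22
t=0.23: E=45.44 S=14.48 B=13.74 Q=38.38
t=0.46: E=45.56 S=14.60 B=13.78 Q=38.54
t=0.70: E=45.67 S=14.74 B=13.82 Q=38.71
t=0.93: E=45.79 S=14.86 B=13.86 Q=38.87
t=1.16: E=45.90 S=14.99 B=13.90 Q=39.03
t=1.39: E=46.01 S=15.12 B=13.95 Q=39.19
t=1.63: E=46.13 S=15.25 B=13.99 Q=39.35
t=1.86: E=46.24 S=15.38 B=14.03 Q=39.51
t=2.09: E=46.36 S=15.51 B=14.07 Q=39.67
Rates at T: R1=0.2629, R2=0.2321, R3=1.0174, R4=0.5559, R5=0.4441
dx/dt at T (Σ net stoichiometry × rate): E=+0.4950, S=+0.5559, B=+0.1812, Q=+0.6937
Largest |dx/dt| is |+0.6937| (Q) ≥ 0.05 → not steady.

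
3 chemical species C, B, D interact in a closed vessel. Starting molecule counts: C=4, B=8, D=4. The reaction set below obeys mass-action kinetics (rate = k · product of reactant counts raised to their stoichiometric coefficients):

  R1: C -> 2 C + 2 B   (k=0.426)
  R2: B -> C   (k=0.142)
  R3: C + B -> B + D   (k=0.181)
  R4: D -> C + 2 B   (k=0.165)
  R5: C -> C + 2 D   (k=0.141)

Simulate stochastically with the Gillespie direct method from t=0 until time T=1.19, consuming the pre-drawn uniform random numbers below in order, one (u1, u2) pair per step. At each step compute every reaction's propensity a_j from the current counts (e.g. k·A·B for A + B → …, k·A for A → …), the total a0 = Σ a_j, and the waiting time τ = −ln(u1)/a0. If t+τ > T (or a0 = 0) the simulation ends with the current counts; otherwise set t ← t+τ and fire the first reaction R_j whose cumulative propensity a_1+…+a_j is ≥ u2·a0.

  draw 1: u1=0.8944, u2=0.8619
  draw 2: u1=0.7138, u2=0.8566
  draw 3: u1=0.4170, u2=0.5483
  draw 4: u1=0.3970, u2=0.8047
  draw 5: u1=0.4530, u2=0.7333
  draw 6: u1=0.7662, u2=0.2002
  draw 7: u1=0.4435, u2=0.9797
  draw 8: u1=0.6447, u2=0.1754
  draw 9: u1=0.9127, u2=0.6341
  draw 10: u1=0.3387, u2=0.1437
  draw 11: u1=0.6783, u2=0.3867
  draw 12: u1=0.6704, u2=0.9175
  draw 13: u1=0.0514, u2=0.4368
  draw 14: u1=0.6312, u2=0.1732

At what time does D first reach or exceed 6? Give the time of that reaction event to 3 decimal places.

t=0.000: C=4 B=8 D=4
Draw 1: a1=1.704, a2=1.136, a3=5.792, a4=0.660, a5=0.564, a0=9.856; τ=−ln(0.8944)/9.856=0.011 → t=0.011; u2·a0=0.8619·9.856=8.495; a1+a2=2.840 < 8.495 ≤ a1+…+a3=8.632 → R3 fires; C=3 B=8 D=5
Draw 2: a1=1.278, a2=1.136, a3=4.344, a4=0.825, a5=0.423, a0=8.006; τ=−ln(0.7138)/8.006=0.042 → t=0.053; u2·a0=0.8566·8.006=6.858; a1+…+a3=6.758 < 6.858 ≤ a1+…+a4=7.583 → R4 fires; C=4 B=10 D=4
Draw 3: a1=1.704, a2=1.420, a3=7.240, a4=0.660, a5=0.564, a0=11.588; τ=−ln(0.4170)/11.588=0.075 → t=0.129; u2·a0=0.5483·11.588=6.354; a1+a2=3.124 < 6.354 ≤ a1+…+a3=10.364 → R3 fires; C=3 B=10 D=5
Draw 4: a1=1.278, a2=1.420, a3=5.430, a4=0.825, a5=0.423, a0=9.376; τ=−ln(0.3970)/9.376=0.099 → t=0.227; u2·a0=0.8047·9.376=7.545; a1+a2=2.698 < 7.545 ≤ a1+…+a3=8.128 → R3 fires; C=2 B=10 D=6
Draw 5: a1=0.852, a2=1.420, a3=3.620, a4=0.990, a5=0.282, a0=7.164; τ=−ln(0.4530)/7.164=0.111 → t=0.338; u2·a0=0.7333·7.164=5.253; a1+a2=2.272 < 5.253 ≤ a1+…+a3=5.892 → R3 fires; C=1 B=10 D=7
Draw 6: a1=0.426, a2=1.420, a3=1.810, a4=1.155, a5=0.141, a0=4.952; τ=−ln(0.7662)/4.952=0.054 → t=0.392; u2·a0=0.2002·4.952=0.991; a1=0.426 < 0.991 ≤ a1+a2=1.846 → R2 fires; C=2 B=9 D=7
Draw 7: a1=0.852, a2=1.278, a3=3.258, a4=1.155, a5=0.282, a0=6.825; τ=−ln(0.4435)/6.825=0.119 → t=0.511; u2·a0=0.9797·6.825=6.686; a1+…+a4=6.543 < 6.686 ≤ a1+…+a5=6.825 → R5 fires; C=2 B=9 D=9
Draw 8: a1=0.852, a2=1.278, a3=3.258, a4=1.485, a5=0.282, a0=7.155; τ=−ln(0.6447)/7.155=0.061 → t=0.572; u2·a0=0.1754·7.155=1.255; a1=0.852 < 1.255 ≤ a1+a2=2.130 → R2 fires; C=3 B=8 D=9
Draw 9: a1=1.278, a2=1.136, a3=4.344, a4=1.485, a5=0.423, a0=8.666; τ=−ln(0.9127)/8.666=0.011 → t=0.583; u2·a0=0.6341·8.666=5.495; a1+a2=2.414 < 5.495 ≤ a1+…+a3=6.758 → R3 fires; C=2 B=8 D=10
Draw 10: a1=0.852, a2=1.136, a3=2.896, a4=1.650, a5=0.282, a0=6.816; τ=−ln(0.3387)/6.816=0.159 → t=0.742; u2·a0=0.1437·6.816=0.979; a1=0.852 < 0.979 ≤ a1+a2=1.988 → R2 fires; C=3 B=7 D=10
Draw 11: a1=1.278, a2=0.994, a3=3.801, a4=1.650, a5=0.423, a0=8.146; τ=−ln(0.6783)/8.146=0.048 → t=0.789; u2·a0=0.3867·8.146=3.150; a1+a2=2.272 < 3.150 ≤ a1+…+a3=6.073 → R3 fires; C=2 B=7 D=11
Draw 12: a1=0.852, a2=0.994, a3=2.534, a4=1.815, a5=0.282, a0=6.477; τ=−ln(0.6704)/6.477=0.062 → t=0.851; u2·a0=0.9175·6.477=5.943; a1+…+a3=4.380 < 5.943 ≤ a1+…+a4=6.195 → R4 fires; C=3 B=9 D=10
Draw 13: a1=1.278, a2=1.278, a3=4.887, a4=1.650, a5=0.423, a0=9.516; τ=−ln(0.0514)/9.516=0.312 → t=1.163; u2·a0=0.4368·9.516=4.157; a1+a2=2.556 < 4.157 ≤ a1+…+a3=7.443 → R3 fires; C=2 B=9 D=11
Draw 14: a1=0.852, a2=1.278, a3=3.258, a4=1.815, a5=0.282, a0=7.485; τ=−ln(0.6312)/7.485=0.061 → t=1.224 > T=1.19: stop.
D first becomes ≥ 6 when it reaches 6 at the event at t=0.227.

Threshold first reached at t = 0.227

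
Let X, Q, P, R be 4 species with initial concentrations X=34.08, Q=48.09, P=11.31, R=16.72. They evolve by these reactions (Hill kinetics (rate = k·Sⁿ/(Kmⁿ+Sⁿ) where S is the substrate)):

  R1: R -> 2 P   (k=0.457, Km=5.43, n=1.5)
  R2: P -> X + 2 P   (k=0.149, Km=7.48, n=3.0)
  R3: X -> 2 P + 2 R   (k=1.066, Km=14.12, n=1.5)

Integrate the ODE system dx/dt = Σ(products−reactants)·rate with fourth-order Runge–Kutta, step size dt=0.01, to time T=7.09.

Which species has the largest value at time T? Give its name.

Dominant species at T: Q

RK4 with dt=0.01: 709 steps to T=7.09. Trajectory (selected grid times):
t=0.00: X=34.08 Q=48.09 P=11.31 R=16.72
t=0.79: X=33.51 Q=48.09 P=13.35 R=17.74
t=1.58: X=32.96 Q=48.09 P=15.39 R=18.75
t=2.36: X=32.42 Q=48.09 P=17.41 R=19.73
t=3.15: X=31.87 Q=48.09 P=19.46 R=20.72
t=3.94: X=31.34 Q=48.09 P=21.51 R=21.70
t=4.73: X=30.81 Q=48.09 P=23.55 R=22.67
t=5.51: X=30.29 Q=48.09 P=25.57 R=23.61
t=6.30: X=29.76 Q=48.09 P=27.61 R=24.56
t=7.09: X=29.25 Q=48.09 P=29.65 R=25.50
At T=7.09: X=29.25 Q=48.09 P=29.65 R=25.50; the largest is Q.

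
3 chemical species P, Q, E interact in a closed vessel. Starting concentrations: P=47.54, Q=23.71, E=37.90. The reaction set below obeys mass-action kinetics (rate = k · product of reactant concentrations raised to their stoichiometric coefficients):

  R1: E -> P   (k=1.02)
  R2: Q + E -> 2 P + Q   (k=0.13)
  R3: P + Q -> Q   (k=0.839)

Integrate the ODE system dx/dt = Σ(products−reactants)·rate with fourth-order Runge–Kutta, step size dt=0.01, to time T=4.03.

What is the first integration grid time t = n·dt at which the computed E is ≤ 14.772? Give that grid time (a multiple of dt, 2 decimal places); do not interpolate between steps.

RK4 with dt=0.01: 403 steps to T=4.03. Trajectory (selected grid times):
t=0.00: P=47.54 Q=23.71 E=37.90
t=0.22: P=7.37 Q=23.71 E=15.37
t=0.23: P=7.02 Q=23.71 E=14.75
t=0.45: P=2.73 Q=23.71 E=5.98
t=0.90: P=0.43 Q=23.71 E=0.94
t=1.34: P=0.07 Q=23.71 E=0.16
t=1.79: P=0.01 Q=23.71 E=0.02
t=2.24: P=0.00 Q=23.71 E=0.00
t=2.69: P=0.00 Q=23.71 E=0.00
t=3.13: P=0.00 Q=23.71 E=0.00
t=3.58: P=0.00 Q=23.71 E=0.00
t=4.03: P=0.00 Q=23.71 E=0.00
E(0.22)=15.370 > 14.772 but E(0.23)=14.753 ≤ 14.772, so the first grid time is t=0.23.

Threshold first reached at t = 0.23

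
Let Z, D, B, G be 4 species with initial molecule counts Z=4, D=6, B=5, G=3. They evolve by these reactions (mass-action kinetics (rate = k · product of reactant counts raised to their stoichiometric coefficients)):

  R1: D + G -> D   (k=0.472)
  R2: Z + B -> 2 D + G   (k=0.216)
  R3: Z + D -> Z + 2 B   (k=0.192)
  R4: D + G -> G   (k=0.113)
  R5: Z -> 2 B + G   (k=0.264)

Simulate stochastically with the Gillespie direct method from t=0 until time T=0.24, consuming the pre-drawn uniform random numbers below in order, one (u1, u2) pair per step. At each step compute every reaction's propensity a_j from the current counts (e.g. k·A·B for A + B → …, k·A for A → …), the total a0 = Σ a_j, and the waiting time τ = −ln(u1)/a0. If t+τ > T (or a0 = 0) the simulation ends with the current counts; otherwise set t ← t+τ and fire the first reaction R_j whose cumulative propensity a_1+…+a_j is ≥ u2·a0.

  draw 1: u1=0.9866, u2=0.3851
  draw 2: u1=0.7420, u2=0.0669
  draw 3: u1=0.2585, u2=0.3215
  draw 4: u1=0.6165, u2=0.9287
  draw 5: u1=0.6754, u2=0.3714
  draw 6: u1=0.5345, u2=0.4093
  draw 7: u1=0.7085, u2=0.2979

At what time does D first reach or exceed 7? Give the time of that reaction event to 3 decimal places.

Threshold first reached at t = 0.118

t=0.000: Z=4 D=6 B=5 G=3
Draw 1: a1=8.496, a2=4.320, a3=4.608, a4=2.034, a5=1.056, a0=20.514; τ=−ln(0.9866)/20.514=0.001 → t=0.001; u2·a0=0.3851·20.514=7.900 ≤ a1=8.496 → R1 fires; Z=4 D=6 B=5 G=2
Draw 2: a1=5.664, a2=4.320, a3=4.608, a4=1.356, a5=1.056, a0=17.004; τ=−ln(0.7420)/17.004=0.018 → t=0.018; u2·a0=0.0669·17.004=1.138 ≤ a1=5.664 → R1 fires; Z=4 D=6 B=5 G=1
Draw 3: a1=2.832, a2=4.320, a3=4.608, a4=0.678, a5=1.056, a0=13.494; τ=−ln(0.2585)/13.494=0.100 → t=0.118; u2·a0=0.3215·13.494=4.338; a1=2.832 < 4.338 ≤ a1+a2=7.152 → R2 fires; Z=3 D=8 B=4 G=2
Draw 4: a1=7.552, a2=2.592, a3=4.608, a4=1.808, a5=0.792, a0=17.352; τ=−ln(0.6165)/17.352=0.028 → t=0.146; u2·a0=0.9287·17.352=16.115; a1+…+a3=14.752 < 16.115 ≤ a1+…+a4=16.560 → R4 fires; Z=3 D=7 B=4 G=2
Draw 5: a1=6.608, a2=2.592, a3=4.032, a4=1.582, a5=0.792, a0=15.606; τ=−ln(0.6754)/15.606=0.025 → t=0.171; u2·a0=0.3714·15.606=5.796 ≤ a1=6.608 → R1 fires; Z=3 D=7 B=4 G=1
Draw 6: a1=3.304, a2=2.592, a3=4.032, a4=0.791, a5=0.792, a0=11.511; τ=−ln(0.5345)/11.511=0.054 → t=0.226; u2·a0=0.4093·11.511=4.711; a1=3.304 < 4.711 ≤ a1+a2=5.896 → R2 fires; Z=2 D=9 B=3 G=2
Draw 7: a1=8.496, a2=1.296, a3=3.456, a4=2.034, a5=0.528, a0=15.810; τ=−ln(0.7085)/15.810=0.022 → t=0.248 > T=0.24: stop.
D first becomes ≥ 7 when it reaches 8 at the event at t=0.118.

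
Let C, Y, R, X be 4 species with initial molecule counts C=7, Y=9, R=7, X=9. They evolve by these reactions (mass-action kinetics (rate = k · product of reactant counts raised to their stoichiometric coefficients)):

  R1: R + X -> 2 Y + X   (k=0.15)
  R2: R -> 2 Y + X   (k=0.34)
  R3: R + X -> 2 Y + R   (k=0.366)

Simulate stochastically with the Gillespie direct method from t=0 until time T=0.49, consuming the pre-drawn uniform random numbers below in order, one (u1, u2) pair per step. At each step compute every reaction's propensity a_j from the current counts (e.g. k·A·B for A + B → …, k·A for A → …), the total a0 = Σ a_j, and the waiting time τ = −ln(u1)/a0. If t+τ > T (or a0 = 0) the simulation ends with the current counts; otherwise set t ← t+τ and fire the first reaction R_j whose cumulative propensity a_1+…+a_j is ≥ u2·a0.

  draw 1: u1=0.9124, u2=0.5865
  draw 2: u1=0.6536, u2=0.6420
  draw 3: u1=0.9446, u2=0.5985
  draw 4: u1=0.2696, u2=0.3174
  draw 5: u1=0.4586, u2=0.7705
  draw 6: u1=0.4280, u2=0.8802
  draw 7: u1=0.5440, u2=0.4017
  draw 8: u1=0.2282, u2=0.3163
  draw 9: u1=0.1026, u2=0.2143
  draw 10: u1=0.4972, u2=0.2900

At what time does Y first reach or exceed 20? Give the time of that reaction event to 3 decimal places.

Threshold first reached at t = 0.147

t=0.000: C=7 Y=9 R=7 X=9
Draw 1: a1=9.450, a2=2.380, a3=23.058, a0=34.888; τ=−ln(0.9124)/34.888=0.003 → t=0.003; u2·a0=0.5865·34.888=20.462; a1+a2=11.830 < 20.462 ≤ a1+…+a3=34.888 → R3 fires; C=7 Y=11 R=7 X=8
Draw 2: a1=8.400, a2=2.380, a3=20.496, a0=31.276; τ=−ln(0.6536)/31.276=0.014 → t=0.016; u2·a0=0.6420·31.276=20.079; a1+a2=10.780 < 20.079 ≤ a1+…+a3=31.276 → R3 fires; C=7 Y=13 R=7 X=7
Draw 3: a1=7.350, a2=2.380, a3=17.934, a0=27.664; τ=−ln(0.9446)/27.664=0.002 → t=0.018; u2·a0=0.5985·27.664=16.557; a1+a2=9.730 < 16.557 ≤ a1+…+a3=27.664 → R3 fires; C=7 Y=15 R=7 X=6
Draw 4: a1=6.300, a2=2.380, a3=15.372, a0=24.052; τ=−ln(0.2696)/24.052=0.054 → t=0.073; u2·a0=0.3174·24.052=7.634; a1=6.300 < 7.634 ≤ a1+a2=8.680 → R2 fires; C=7 Y=17 R=6 X=7
Draw 5: a1=6.300, a2=2.040, a3=15.372, a0=23.712; τ=−ln(0.4586)/23.712=0.033 → t=0.106; u2·a0=0.7705·23.712=18.270; a1+a2=8.340 < 18.270 ≤ a1+…+a3=23.712 → R3 fires; C=7 Y=19 R=6 X=6
Draw 6: a1=5.400, a2=2.040, a3=13.176, a0=20.616; τ=−ln(0.4280)/20.616=0.041 → t=0.147; u2·a0=0.8802·20.616=18.146; a1+a2=7.440 < 18.146 ≤ a1+…+a3=20.616 → R3 fires; C=7 Y=21 R=6 X=5
Draw 7: a1=4.500, a2=2.040, a3=10.980, a0=17.520; τ=−ln(0.5440)/17.520=0.035 → t=0.182; u2·a0=0.4017·17.520=7.038; a1+a2=6.540 < 7.038 ≤ a1+…+a3=17.520 → R3 fires; C=7 Y=23 R=6 X=4
Draw 8: a1=3.600, a2=2.040, a3=8.784, a0=14.424; τ=−ln(0.2282)/14.424=0.102 → t=0.284; u2·a0=0.3163·14.424=4.562; a1=3.600 < 4.562 ≤ a1+a2=5.640 → R2 fires; C=7 Y=25 R=5 X=5
Draw 9: a1=3.750, a2=1.700, a3=9.150, a0=14.600; τ=−ln(0.1026)/14.600=0.156 → t=0.440; u2·a0=0.2143·14.600=3.129 ≤ a1=3.750 → R1 fires; C=7 Y=27 R=4 X=5
Draw 10: a1=3.000, a2=1.360, a3=7.320, a0=11.680; τ=−ln(0.4972)/11.680=0.060 → t=0.500 > T=0.49: stop.
Y first becomes ≥ 20 when it reaches 21 at the event at t=0.147.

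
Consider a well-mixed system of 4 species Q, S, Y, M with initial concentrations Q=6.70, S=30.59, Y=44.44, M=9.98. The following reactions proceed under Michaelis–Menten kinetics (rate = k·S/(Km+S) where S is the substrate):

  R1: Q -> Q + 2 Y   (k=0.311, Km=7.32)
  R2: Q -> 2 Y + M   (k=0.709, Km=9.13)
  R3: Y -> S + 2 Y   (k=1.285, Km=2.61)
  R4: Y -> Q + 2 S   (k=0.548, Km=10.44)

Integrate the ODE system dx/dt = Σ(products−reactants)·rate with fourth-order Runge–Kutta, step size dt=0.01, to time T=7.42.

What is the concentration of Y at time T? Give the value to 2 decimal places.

Y at T = 57.07

RK4 with dt=0.01: 742 steps to T=7.42. Trajectory (selected grid times):
t=0.00: Q=6.70 S=30.59 Y=44.44 M=9.98
t=0.82: Q=6.82 S=32.32 Y=45.81 M=10.23
t=1.65: Q=6.94 S=34.07 Y=47.20 M=10.48
t=2.47: Q=7.05 S=35.81 Y=48.59 M=10.73
t=3.30: Q=7.17 S=37.57 Y=50.00 M=10.99
t=4.12: Q=7.29 S=39.32 Y=51.39 M=11.25
t=4.95: Q=7.40 S=41.09 Y=52.81 M=11.51
t=5.77: Q=7.52 S=42.85 Y=54.22 M=11.77
t=6.60: Q=7.63 S=44.63 Y=55.65 M=12.04
t=7.42: Q=7.75 S=46.39 Y=57.07 M=12.30
Read off Y at T=7.42: 57.07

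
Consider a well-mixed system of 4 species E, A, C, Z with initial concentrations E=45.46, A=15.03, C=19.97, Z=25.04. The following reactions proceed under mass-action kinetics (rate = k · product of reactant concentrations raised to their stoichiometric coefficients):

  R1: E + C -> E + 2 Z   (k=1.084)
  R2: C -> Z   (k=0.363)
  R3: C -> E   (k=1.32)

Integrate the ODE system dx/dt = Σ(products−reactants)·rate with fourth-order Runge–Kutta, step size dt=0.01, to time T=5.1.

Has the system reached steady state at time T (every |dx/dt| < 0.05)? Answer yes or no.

RK4 with dt=0.01: 510 steps to T=5.1. Trajectory (selected grid times):
t=0.00: E=45.46 A=15.03 C=19.97 Z=25.04
t=0.57: E=45.97 A=15.03 C=0.00 Z=63.81
t=1.13: E=45.97 A=15.03 C=0.00 Z=63.81
t=1.70: E=45.97 A=15.03 C=0.00 Z=63.81
t=2.27: E=45.97 A=15.03 C=0.00 Z=63.81
t=2.83: E=45.97 A=15.03 C=0.00 Z=63.81
t=3.40: E=45.97 A=15.03 C=0.00 Z=63.81
t=3.97: E=45.97 A=15.03 C=0.00 Z=63.81
t=4.53: E=45.97 A=15.03 C=0.00 Z=63.81
t=5.10: E=45.97 A=15.03 C=0.00 Z=63.81
Rates at T: R1=0.0000, R2=0.0000, R3=0.0000
dx/dt at T (Σ net stoichiometry × rate): E=+0.0000, A=+0.0000, C=-0.0000, Z=+0.0000
Largest |dx/dt| is |+0.0000| (Z) < 0.05 → steady.

Steady state at T: yes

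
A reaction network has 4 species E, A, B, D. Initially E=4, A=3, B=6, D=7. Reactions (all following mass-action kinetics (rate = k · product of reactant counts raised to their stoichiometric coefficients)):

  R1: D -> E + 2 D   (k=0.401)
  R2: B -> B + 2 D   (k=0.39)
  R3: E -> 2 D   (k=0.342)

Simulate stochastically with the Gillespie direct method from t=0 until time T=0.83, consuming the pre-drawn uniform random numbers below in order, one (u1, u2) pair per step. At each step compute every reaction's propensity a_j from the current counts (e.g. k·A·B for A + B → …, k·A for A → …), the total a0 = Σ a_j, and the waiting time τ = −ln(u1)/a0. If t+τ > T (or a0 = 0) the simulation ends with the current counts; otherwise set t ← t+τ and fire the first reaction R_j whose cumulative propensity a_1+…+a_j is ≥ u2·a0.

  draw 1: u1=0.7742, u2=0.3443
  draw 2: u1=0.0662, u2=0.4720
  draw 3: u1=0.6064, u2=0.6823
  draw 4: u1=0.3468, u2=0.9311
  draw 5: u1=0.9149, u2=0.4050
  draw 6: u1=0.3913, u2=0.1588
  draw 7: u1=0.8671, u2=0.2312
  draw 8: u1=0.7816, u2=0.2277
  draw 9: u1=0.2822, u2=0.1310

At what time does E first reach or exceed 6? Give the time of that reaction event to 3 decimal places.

Threshold first reached at t = 0.698

t=0.000: E=4 A=3 B=6 D=7
Draw 1: a1=2.807, a2=2.340, a3=1.368, a0=6.515; τ=−ln(0.7742)/6.515=0.039 → t=0.039; u2·a0=0.3443·6.515=2.243 ≤ a1=2.807 → R1 fires; E=5 A=3 B=6 D=8
Draw 2: a1=3.208, a2=2.340, a3=1.710, a0=7.258; τ=−ln(0.0662)/7.258=0.374 → t=0.413; u2·a0=0.4720·7.258=3.426; a1=3.208 < 3.426 ≤ a1+a2=5.548 → R2 fires; E=5 A=3 B=6 D=10
Draw 3: a1=4.010, a2=2.340, a3=1.710, a0=8.060; τ=−ln(0.6064)/8.060=0.062 → t=0.475; u2·a0=0.6823·8.060=5.499; a1=4.010 < 5.499 ≤ a1+a2=6.350 → R2 fires; E=5 A=3 B=6 D=12
Draw 4: a1=4.812, a2=2.340, a3=1.710, a0=8.862; τ=−ln(0.3468)/8.862=0.119 → t=0.595; u2·a0=0.9311·8.862=8.251; a1+a2=7.152 < 8.251 ≤ a1+…+a3=8.862 → R3 fires; E=4 A=3 B=6 D=14
Draw 5: a1=5.614, a2=2.340, a3=1.368, a0=9.322; τ=−ln(0.9149)/9.322=0.010 → t=0.604; u2·a0=0.4050·9.322=3.775 ≤ a1=5.614 → R1 fires; E=5 A=3 B=6 D=15
Draw 6: a1=6.015, a2=2.340, a3=1.710, a0=10.065; τ=−ln(0.3913)/10.065=0.093 → t=0.698; u2·a0=0.1588·10.065=1.598 ≤ a1=6.015 → R1 fires; E=6 A=3 B=6 D=16
Draw 7: a1=6.416, a2=2.340, a3=2.052, a0=10.808; τ=−ln(0.8671)/10.808=0.013 → t=0.711; u2·a0=0.2312·10.808=2.499 ≤ a1=6.416 → R1 fires; E=7 A=3 B=6 D=17
Draw 8: a1=6.817, a2=2.340, a3=2.394, a0=11.551; τ=−ln(0.7816)/11.551=0.021 → t=0.732; u2·a0=0.2277·11.551=2.630 ≤ a1=6.817 → R1 fires; E=8 A=3 B=6 D=18
Draw 9: a1=7.218, a2=2.340, a3=2.736, a0=12.294; τ=−ln(0.2822)/12.294=0.103 → t=0.835 > T=0.83: stop.
E first becomes ≥ 6 when it reaches 6 at the event at t=0.698.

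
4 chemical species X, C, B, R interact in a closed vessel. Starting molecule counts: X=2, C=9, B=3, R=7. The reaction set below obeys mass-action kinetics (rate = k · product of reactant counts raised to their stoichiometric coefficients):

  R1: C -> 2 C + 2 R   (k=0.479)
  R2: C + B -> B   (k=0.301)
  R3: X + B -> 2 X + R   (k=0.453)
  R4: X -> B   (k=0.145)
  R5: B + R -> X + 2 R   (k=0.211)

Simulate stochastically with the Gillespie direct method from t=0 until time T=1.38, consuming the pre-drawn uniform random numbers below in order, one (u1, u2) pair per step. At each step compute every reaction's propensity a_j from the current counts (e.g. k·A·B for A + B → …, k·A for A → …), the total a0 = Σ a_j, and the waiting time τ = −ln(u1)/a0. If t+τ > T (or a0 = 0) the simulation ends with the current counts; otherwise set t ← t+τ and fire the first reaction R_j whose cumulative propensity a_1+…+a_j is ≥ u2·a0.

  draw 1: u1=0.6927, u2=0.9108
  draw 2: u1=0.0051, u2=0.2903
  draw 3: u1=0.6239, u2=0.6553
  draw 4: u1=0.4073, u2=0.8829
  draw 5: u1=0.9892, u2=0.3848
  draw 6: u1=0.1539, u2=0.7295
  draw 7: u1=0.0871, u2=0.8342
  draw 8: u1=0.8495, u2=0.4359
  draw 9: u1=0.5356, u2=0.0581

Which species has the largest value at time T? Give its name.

t=0.000: X=2 C=9 B=3 R=7
Draw 1: a1=4.311, a2=8.127, a3=2.718, a4=0.290, a5=4.431, a0=19.877; τ=−ln(0.6927)/19.877=0.018 → t=0.018; u2·a0=0.9108·19.877=18.104; a1+…+a4=15.446 < 18.104 ≤ a1+…+a5=19.877 → R5 fires; X=3 C=9 B=2 R=8
Draw 2: a1=4.311, a2=5.418, a3=2.718, a4=0.435, a5=3.376, a0=16.258; τ=−ln(0.0051)/16.258=0.325 → t=0.343; u2·a0=0.2903·16.258=4.720; a1=4.311 < 4.720 ≤ a1+a2=9.729 → R2 fires; X=3 C=8 B=2 R=8
Draw 3: a1=3.832, a2=4.816, a3=2.718, a4=0.435, a5=3.376, a0=15.177; τ=−ln(0.6239)/15.177=0.031 → t=0.374; u2·a0=0.6553·15.177=9.945; a1+a2=8.648 < 9.945 ≤ a1+…+a3=11.366 → R3 fires; X=4 C=8 B=1 R=9
Draw 4: a1=3.832, a2=2.408, a3=1.812, a4=0.580, a5=1.899, a0=10.531; τ=−ln(0.4073)/10.531=0.085 → t=0.460; u2·a0=0.8829·10.531=9.298; a1+…+a4=8.632 < 9.298 ≤ a1+…+a5=10.531 → R5 fires; X=5 C=8 B=0 R=10
Draw 5: a1=3.832, a2=0.000, a3=0.000, a4=0.725, a5=0.000, a0=4.557; τ=−ln(0.9892)/4.557=0.002 → t=0.462; u2·a0=0.3848·4.557=1.754 ≤ a1=3.832 → R1 fires; X=5 C=9 B=0 R=12
Draw 6: a1=4.311, a2=0.000, a3=0.000, a4=0.725, a5=0.000, a0=5.036; τ=−ln(0.1539)/5.036=0.372 → t=0.834; u2·a0=0.7295·5.036=3.674 ≤ a1=4.311 → R1 fires; X=5 C=10 B=0 R=14
Draw 7: a1=4.790, a2=0.000, a3=0.000, a4=0.725, a5=0.000, a0=5.515; τ=−ln(0.0871)/5.515=0.443 → t=1.276; u2·a0=0.8342·5.515=4.601 ≤ a1=4.790 → R1 fires; X=5 C=11 B=0 R=16
Draw 8: a1=5.269, a2=0.000, a3=0.000, a4=0.725, a5=0.000, a0=5.994; τ=−ln(0.8495)/5.994=0.027 → t=1.303; u2·a0=0.4359·5.994=2.613 ≤ a1=5.269 → R1 fires; X=5 C=12 B=0 R=18
Draw 9: a1=5.748, a2=0.000, a3=0.000, a4=0.725, a5=0.000, a0=6.473; τ=−ln(0.5356)/6.473=0.096 → t=1.400 > T=1.38: stop.
At T=1.38: X=5 C=12 B=0 R=18; the largest is R.

Dominant species at T: R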